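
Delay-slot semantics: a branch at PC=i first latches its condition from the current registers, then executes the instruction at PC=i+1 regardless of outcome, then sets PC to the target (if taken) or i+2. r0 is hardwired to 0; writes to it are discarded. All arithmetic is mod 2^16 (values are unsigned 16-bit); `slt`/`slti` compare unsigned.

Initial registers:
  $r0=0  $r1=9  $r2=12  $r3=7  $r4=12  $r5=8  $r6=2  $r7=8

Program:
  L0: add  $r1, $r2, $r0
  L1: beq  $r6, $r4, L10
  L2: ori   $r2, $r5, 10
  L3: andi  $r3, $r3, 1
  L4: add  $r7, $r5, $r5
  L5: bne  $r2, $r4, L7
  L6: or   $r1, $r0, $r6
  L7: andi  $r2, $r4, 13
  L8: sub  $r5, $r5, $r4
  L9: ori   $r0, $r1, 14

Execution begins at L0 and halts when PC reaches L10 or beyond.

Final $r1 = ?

2

  step pc=0: add  $r1, $r2, $r0  regs=(0,12,12,7,12,8,2,8)
  step pc=1: beq  $r6, $r4, L10  cond=F  regs=(0,12,12,7,12,8,2,8)
  step pc=2: ori   $r2, $r5, 10  regs=(0,12,10,7,12,8,2,8)
  step pc=3: andi  $r3, $r3, 1  regs=(0,12,10,1,12,8,2,8)
  step pc=4: add  $r7, $r5, $r5  regs=(0,12,10,1,12,8,2,16)
  step pc=5: bne  $r2, $r4, L7  cond=T  regs=(0,12,10,1,12,8,2,16)
  step pc=6: or   $r1, $r0, $r6  regs=(0,2,10,1,12,8,2,16)
  step pc=7: andi  $r2, $r4, 13  regs=(0,2,12,1,12,8,2,16)
  step pc=8: sub  $r5, $r5, $r4  regs=(0,2,12,1,12,65532,2,16)
  step pc=9: ori   $r0, $r1, 14  regs=(0,2,12,1,12,65532,2,16)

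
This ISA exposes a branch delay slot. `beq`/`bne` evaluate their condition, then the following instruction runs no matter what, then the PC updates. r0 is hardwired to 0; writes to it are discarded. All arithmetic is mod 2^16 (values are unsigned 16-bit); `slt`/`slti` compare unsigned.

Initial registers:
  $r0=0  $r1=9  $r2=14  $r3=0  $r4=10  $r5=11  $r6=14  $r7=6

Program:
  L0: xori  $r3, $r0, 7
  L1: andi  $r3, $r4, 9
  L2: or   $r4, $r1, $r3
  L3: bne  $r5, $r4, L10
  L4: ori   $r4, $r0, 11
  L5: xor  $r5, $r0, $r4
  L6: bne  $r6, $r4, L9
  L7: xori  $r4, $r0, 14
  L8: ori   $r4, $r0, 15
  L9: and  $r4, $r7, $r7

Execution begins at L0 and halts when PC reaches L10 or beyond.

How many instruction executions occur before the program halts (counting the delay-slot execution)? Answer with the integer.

[0] xori  $r3, $r0, 7  →  {$r0:0, $r1:9, $r2:14, $r3:7, $r4:10, $r5:11, $r6:14, $r7:6}
[1] andi  $r3, $r4, 9  →  {$r0:0, $r1:9, $r2:14, $r3:8, $r4:10, $r5:11, $r6:14, $r7:6}
[2] or   $r4, $r1, $r3  →  {$r0:0, $r1:9, $r2:14, $r3:8, $r4:9, $r5:11, $r6:14, $r7:6}
[3] bne  $r5, $r4, L10  →  {$r0:0, $r1:9, $r2:14, $r3:8, $r4:9, $r5:11, $r6:14, $r7:6}  ⟨branch taken⟩
[4] ori   $r4, $r0, 11  →  {$r0:0, $r1:9, $r2:14, $r3:8, $r4:11, $r5:11, $r6:14, $r7:6}

5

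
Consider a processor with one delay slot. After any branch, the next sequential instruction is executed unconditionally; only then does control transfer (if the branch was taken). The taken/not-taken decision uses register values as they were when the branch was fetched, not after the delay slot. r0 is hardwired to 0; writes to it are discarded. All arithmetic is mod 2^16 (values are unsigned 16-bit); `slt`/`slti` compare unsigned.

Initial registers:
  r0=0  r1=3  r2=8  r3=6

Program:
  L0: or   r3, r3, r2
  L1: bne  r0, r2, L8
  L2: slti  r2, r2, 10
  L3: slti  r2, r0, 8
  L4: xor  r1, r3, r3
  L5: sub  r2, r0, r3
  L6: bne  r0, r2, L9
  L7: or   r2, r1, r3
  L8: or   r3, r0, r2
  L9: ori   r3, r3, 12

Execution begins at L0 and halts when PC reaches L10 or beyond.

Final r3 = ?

13

PC=0  or   r3, r3, r2        | r0=0 r1=3 r2=8 r3=14
PC=1  bne  r0, r2, L8        | r0=0 r1=3 r2=8 r3=14  [TAKEN]
PC=2  slti  r2, r2, 10       | r0=0 r1=3 r2=1 r3=14
PC=8  or   r3, r0, r2        | r0=0 r1=3 r2=1 r3=1
PC=9  ori   r3, r3, 12       | r0=0 r1=3 r2=1 r3=13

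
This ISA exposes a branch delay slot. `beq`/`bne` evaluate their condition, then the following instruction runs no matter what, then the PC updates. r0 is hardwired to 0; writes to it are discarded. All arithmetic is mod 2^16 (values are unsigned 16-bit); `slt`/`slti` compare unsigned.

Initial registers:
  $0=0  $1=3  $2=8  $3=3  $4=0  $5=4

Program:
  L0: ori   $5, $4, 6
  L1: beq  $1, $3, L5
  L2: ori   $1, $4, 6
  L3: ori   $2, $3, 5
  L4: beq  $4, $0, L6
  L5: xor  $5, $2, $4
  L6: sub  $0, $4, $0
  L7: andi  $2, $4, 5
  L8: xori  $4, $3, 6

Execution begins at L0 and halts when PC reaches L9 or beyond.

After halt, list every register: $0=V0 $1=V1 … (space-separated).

$0=0 $1=6 $2=0 $3=3 $4=5 $5=8

[0] ori   $5, $4, 6  →  {$0:0, $1:3, $2:8, $3:3, $4:0, $5:6}
[1] beq  $1, $3, L5  →  {$0:0, $1:3, $2:8, $3:3, $4:0, $5:6}  ⟨branch taken⟩
[2] ori   $1, $4, 6  →  {$0:0, $1:6, $2:8, $3:3, $4:0, $5:6}
[5] xor  $5, $2, $4  →  {$0:0, $1:6, $2:8, $3:3, $4:0, $5:8}
[6] sub  $0, $4, $0  →  {$0:0, $1:6, $2:8, $3:3, $4:0, $5:8}
[7] andi  $2, $4, 5  →  {$0:0, $1:6, $2:0, $3:3, $4:0, $5:8}
[8] xori  $4, $3, 6  →  {$0:0, $1:6, $2:0, $3:3, $4:5, $5:8}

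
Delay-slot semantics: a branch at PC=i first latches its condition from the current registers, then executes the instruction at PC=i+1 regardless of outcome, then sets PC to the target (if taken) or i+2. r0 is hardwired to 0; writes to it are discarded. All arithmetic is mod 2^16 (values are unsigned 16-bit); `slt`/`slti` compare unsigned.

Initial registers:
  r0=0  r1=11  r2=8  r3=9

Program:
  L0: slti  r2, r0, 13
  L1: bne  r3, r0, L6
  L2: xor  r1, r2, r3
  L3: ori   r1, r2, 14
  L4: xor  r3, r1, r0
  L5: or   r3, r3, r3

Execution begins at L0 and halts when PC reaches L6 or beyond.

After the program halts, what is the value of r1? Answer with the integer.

[0] slti  r2, r0, 13  →  {r0:0, r1:11, r2:1, r3:9}
[1] bne  r3, r0, L6  →  {r0:0, r1:11, r2:1, r3:9}  ⟨branch taken⟩
[2] xor  r1, r2, r3  →  {r0:0, r1:8, r2:1, r3:9}

8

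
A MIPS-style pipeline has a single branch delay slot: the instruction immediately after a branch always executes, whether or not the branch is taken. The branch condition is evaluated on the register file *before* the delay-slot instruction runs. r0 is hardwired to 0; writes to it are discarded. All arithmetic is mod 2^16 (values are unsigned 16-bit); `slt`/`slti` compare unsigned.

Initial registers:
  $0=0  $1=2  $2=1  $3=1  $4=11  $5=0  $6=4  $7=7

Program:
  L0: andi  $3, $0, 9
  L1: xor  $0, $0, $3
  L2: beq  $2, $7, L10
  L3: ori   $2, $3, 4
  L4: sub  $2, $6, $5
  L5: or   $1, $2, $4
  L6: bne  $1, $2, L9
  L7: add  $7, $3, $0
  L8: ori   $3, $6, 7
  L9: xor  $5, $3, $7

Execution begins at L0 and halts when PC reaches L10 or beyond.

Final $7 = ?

  step pc=0: andi  $3, $0, 9  regs=(0,2,1,0,11,0,4,7)
  step pc=1: xor  $0, $0, $3  regs=(0,2,1,0,11,0,4,7)
  step pc=2: beq  $2, $7, L10  cond=F  regs=(0,2,1,0,11,0,4,7)
  step pc=3: ori   $2, $3, 4  regs=(0,2,4,0,11,0,4,7)
  step pc=4: sub  $2, $6, $5  regs=(0,2,4,0,11,0,4,7)
  step pc=5: or   $1, $2, $4  regs=(0,15,4,0,11,0,4,7)
  step pc=6: bne  $1, $2, L9  cond=T  regs=(0,15,4,0,11,0,4,7)
  step pc=7: add  $7, $3, $0  regs=(0,15,4,0,11,0,4,0)
  step pc=9: xor  $5, $3, $7  regs=(0,15,4,0,11,0,4,0)

0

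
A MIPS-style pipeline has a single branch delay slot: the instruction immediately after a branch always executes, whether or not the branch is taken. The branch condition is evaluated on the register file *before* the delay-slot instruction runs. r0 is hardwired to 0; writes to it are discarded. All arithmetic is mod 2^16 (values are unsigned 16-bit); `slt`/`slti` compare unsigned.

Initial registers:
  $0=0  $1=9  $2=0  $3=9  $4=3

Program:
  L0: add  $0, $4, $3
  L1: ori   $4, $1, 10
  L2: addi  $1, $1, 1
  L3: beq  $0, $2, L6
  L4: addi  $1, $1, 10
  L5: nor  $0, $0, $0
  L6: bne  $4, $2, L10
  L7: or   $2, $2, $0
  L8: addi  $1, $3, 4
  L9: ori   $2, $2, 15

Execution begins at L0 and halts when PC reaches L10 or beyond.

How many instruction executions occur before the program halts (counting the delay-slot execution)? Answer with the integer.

7

  step pc=0: add  $0, $4, $3  regs=(0,9,0,9,3)
  step pc=1: ori   $4, $1, 10  regs=(0,9,0,9,11)
  step pc=2: addi  $1, $1, 1  regs=(0,10,0,9,11)
  step pc=3: beq  $0, $2, L6  cond=T  regs=(0,10,0,9,11)
  step pc=4: addi  $1, $1, 10  regs=(0,20,0,9,11)
  step pc=6: bne  $4, $2, L10  cond=T  regs=(0,20,0,9,11)
  step pc=7: or   $2, $2, $0  regs=(0,20,0,9,11)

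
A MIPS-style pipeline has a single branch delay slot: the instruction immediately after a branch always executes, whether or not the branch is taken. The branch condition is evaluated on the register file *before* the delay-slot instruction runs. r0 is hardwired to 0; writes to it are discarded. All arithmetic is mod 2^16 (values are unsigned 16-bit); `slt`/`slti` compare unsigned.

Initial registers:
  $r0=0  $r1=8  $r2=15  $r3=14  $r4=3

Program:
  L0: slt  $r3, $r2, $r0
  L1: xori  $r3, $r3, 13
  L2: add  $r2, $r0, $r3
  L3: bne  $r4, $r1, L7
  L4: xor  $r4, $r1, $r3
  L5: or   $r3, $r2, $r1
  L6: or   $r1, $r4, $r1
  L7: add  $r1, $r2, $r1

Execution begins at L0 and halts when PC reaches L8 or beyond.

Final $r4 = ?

  step pc=0: slt  $r3, $r2, $r0  regs=(0,8,15,0,3)
  step pc=1: xori  $r3, $r3, 13  regs=(0,8,15,13,3)
  step pc=2: add  $r2, $r0, $r3  regs=(0,8,13,13,3)
  step pc=3: bne  $r4, $r1, L7  cond=T  regs=(0,8,13,13,3)
  step pc=4: xor  $r4, $r1, $r3  regs=(0,8,13,13,5)
  step pc=7: add  $r1, $r2, $r1  regs=(0,21,13,13,5)

5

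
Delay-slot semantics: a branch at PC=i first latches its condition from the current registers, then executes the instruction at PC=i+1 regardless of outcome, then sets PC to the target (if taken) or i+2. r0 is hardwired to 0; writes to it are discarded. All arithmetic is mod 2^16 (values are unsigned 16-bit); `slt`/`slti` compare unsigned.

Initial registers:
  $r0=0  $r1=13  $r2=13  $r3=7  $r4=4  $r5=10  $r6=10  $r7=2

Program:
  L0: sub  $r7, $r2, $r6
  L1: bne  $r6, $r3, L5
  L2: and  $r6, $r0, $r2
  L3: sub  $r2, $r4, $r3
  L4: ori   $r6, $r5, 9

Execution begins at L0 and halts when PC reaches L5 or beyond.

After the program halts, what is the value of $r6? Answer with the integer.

0

[0] sub  $r7, $r2, $r6  →  {$r0:0, $r1:13, $r2:13, $r3:7, $r4:4, $r5:10, $r6:10, $r7:3}
[1] bne  $r6, $r3, L5  →  {$r0:0, $r1:13, $r2:13, $r3:7, $r4:4, $r5:10, $r6:10, $r7:3}  ⟨branch taken⟩
[2] and  $r6, $r0, $r2  →  {$r0:0, $r1:13, $r2:13, $r3:7, $r4:4, $r5:10, $r6:0, $r7:3}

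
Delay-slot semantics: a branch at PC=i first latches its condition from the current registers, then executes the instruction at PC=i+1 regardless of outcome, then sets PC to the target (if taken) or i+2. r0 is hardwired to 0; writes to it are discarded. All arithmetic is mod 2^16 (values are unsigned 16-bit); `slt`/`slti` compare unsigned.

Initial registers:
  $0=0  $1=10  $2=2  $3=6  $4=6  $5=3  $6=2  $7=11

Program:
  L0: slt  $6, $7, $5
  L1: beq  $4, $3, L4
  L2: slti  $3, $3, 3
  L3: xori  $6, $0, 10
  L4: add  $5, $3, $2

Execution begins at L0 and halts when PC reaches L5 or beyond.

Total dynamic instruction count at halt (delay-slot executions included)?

4

[0] slt  $6, $7, $5  →  {$0:0, $1:10, $2:2, $3:6, $4:6, $5:3, $6:0, $7:11}
[1] beq  $4, $3, L4  →  {$0:0, $1:10, $2:2, $3:6, $4:6, $5:3, $6:0, $7:11}  ⟨branch taken⟩
[2] slti  $3, $3, 3  →  {$0:0, $1:10, $2:2, $3:0, $4:6, $5:3, $6:0, $7:11}
[4] add  $5, $3, $2  →  {$0:0, $1:10, $2:2, $3:0, $4:6, $5:2, $6:0, $7:11}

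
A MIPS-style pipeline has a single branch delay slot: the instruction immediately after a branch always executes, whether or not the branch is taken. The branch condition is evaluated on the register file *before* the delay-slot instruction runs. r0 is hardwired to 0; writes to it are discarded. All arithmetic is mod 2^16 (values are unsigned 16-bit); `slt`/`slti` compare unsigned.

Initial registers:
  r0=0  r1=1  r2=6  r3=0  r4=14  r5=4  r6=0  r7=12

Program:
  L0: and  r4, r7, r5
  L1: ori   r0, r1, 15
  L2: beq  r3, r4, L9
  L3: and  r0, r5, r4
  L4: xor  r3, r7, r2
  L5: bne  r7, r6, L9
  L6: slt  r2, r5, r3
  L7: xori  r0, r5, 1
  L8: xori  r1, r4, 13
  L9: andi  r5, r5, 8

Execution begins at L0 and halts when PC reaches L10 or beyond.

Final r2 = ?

#0 and  r4, r7, r5 ; 0/1/6/0/4/4/0/12
#1 ori   r0, r1, 15 ; 0/1/6/0/4/4/0/12
#2 beq  r3, r4, L9 ; 0/1/6/0/4/4/0/12 ; →fallthru
#3 and  r0, r5, r4 ; 0/1/6/0/4/4/0/12
#4 xor  r3, r7, r2 ; 0/1/6/10/4/4/0/12
#5 bne  r7, r6, L9 ; 0/1/6/10/4/4/0/12 ; →target
#6 slt  r2, r5, r3 ; 0/1/1/10/4/4/0/12
#9 andi  r5, r5, 8 ; 0/1/1/10/4/0/0/12

1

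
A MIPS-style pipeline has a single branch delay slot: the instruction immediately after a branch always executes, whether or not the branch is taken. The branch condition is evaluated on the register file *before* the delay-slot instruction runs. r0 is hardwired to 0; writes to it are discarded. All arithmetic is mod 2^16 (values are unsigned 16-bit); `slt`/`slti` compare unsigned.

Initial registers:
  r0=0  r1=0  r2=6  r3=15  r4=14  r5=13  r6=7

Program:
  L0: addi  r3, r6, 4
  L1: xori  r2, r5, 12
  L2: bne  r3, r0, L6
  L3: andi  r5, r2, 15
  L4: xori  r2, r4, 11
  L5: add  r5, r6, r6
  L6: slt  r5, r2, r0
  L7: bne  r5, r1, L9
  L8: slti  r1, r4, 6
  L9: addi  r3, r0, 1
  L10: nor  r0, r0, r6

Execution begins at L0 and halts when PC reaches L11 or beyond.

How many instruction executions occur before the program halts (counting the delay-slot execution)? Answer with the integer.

[0] addi  r3, r6, 4  →  {r0:0, r1:0, r2:6, r3:11, r4:14, r5:13, r6:7}
[1] xori  r2, r5, 12  →  {r0:0, r1:0, r2:1, r3:11, r4:14, r5:13, r6:7}
[2] bne  r3, r0, L6  →  {r0:0, r1:0, r2:1, r3:11, r4:14, r5:13, r6:7}  ⟨branch taken⟩
[3] andi  r5, r2, 15  →  {r0:0, r1:0, r2:1, r3:11, r4:14, r5:1, r6:7}
[6] slt  r5, r2, r0  →  {r0:0, r1:0, r2:1, r3:11, r4:14, r5:0, r6:7}
[7] bne  r5, r1, L9  →  {r0:0, r1:0, r2:1, r3:11, r4:14, r5:0, r6:7}  ⟨branch fallthrough⟩
[8] slti  r1, r4, 6  →  {r0:0, r1:0, r2:1, r3:11, r4:14, r5:0, r6:7}
[9] addi  r3, r0, 1  →  {r0:0, r1:0, r2:1, r3:1, r4:14, r5:0, r6:7}
[10] nor  r0, r0, r6  →  {r0:0, r1:0, r2:1, r3:1, r4:14, r5:0, r6:7}

9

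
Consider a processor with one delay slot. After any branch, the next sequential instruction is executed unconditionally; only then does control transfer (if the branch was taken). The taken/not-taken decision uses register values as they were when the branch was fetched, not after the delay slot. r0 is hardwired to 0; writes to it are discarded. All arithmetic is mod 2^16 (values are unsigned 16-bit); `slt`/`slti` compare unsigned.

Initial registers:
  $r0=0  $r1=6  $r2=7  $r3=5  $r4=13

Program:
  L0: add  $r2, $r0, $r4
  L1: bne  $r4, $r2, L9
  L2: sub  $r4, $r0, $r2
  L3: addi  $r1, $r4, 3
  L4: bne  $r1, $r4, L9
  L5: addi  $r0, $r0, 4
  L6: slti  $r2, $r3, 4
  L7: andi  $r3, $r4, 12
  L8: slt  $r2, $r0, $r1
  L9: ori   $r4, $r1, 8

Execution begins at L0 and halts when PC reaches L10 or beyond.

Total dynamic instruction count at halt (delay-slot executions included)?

7

PC=0  add  $r2, $r0, $r4     | $r0=0 $r1=6 $r2=13 $r3=5 $r4=13
PC=1  bne  $r4, $r2, L9      | $r0=0 $r1=6 $r2=13 $r3=5 $r4=13  [not taken]
PC=2  sub  $r4, $r0, $r2     | $r0=0 $r1=6 $r2=13 $r3=5 $r4=65523
PC=3  addi  $r1, $r4, 3      | $r0=0 $r1=65526 $r2=13 $r3=5 $r4=65523
PC=4  bne  $r1, $r4, L9      | $r0=0 $r1=65526 $r2=13 $r3=5 $r4=65523  [TAKEN]
PC=5  addi  $r0, $r0, 4      | $r0=0 $r1=65526 $r2=13 $r3=5 $r4=65523
PC=9  ori   $r4, $r1, 8      | $r0=0 $r1=65526 $r2=13 $r3=5 $r4=65534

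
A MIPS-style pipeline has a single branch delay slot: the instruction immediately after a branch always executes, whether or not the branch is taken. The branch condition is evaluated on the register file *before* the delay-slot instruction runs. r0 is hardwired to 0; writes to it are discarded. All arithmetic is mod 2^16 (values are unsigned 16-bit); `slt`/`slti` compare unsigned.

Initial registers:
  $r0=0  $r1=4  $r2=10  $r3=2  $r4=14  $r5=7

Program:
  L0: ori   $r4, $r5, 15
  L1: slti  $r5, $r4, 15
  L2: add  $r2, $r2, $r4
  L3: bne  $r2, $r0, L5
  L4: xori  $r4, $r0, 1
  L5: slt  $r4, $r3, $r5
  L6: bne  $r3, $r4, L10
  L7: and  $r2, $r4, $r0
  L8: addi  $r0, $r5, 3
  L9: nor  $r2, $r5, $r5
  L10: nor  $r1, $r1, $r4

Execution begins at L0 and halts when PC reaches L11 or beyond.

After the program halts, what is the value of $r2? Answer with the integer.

PC=0  ori   $r4, $r5, 15     | $r0=0 $r1=4 $r2=10 $r3=2 $r4=15 $r5=7
PC=1  slti  $r5, $r4, 15     | $r0=0 $r1=4 $r2=10 $r3=2 $r4=15 $r5=0
PC=2  add  $r2, $r2, $r4     | $r0=0 $r1=4 $r2=25 $r3=2 $r4=15 $r5=0
PC=3  bne  $r2, $r0, L5      | $r0=0 $r1=4 $r2=25 $r3=2 $r4=15 $r5=0  [TAKEN]
PC=4  xori  $r4, $r0, 1      | $r0=0 $r1=4 $r2=25 $r3=2 $r4=1 $r5=0
PC=5  slt  $r4, $r3, $r5     | $r0=0 $r1=4 $r2=25 $r3=2 $r4=0 $r5=0
PC=6  bne  $r3, $r4, L10     | $r0=0 $r1=4 $r2=25 $r3=2 $r4=0 $r5=0  [TAKEN]
PC=7  and  $r2, $r4, $r0     | $r0=0 $r1=4 $r2=0 $r3=2 $r4=0 $r5=0
PC=10 nor  $r1, $r1, $r4     | $r0=0 $r1=65531 $r2=0 $r3=2 $r4=0 $r5=0

0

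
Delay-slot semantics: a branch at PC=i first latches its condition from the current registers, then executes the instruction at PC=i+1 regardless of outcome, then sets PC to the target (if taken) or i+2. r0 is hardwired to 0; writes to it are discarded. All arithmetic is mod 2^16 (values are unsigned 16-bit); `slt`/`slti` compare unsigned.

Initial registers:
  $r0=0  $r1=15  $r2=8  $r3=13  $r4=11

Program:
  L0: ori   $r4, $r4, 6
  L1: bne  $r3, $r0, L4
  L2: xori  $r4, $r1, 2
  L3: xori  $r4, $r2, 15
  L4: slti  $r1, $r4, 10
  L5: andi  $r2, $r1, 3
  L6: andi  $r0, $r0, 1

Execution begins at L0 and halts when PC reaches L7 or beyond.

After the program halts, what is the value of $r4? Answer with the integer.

#0 ori   $r4, $r4, 6 ; 0/15/8/13/15
#1 bne  $r3, $r0, L4 ; 0/15/8/13/15 ; →target
#2 xori  $r4, $r1, 2 ; 0/15/8/13/13
#4 slti  $r1, $r4, 10 ; 0/0/8/13/13
#5 andi  $r2, $r1, 3 ; 0/0/0/13/13
#6 andi  $r0, $r0, 1 ; 0/0/0/13/13

13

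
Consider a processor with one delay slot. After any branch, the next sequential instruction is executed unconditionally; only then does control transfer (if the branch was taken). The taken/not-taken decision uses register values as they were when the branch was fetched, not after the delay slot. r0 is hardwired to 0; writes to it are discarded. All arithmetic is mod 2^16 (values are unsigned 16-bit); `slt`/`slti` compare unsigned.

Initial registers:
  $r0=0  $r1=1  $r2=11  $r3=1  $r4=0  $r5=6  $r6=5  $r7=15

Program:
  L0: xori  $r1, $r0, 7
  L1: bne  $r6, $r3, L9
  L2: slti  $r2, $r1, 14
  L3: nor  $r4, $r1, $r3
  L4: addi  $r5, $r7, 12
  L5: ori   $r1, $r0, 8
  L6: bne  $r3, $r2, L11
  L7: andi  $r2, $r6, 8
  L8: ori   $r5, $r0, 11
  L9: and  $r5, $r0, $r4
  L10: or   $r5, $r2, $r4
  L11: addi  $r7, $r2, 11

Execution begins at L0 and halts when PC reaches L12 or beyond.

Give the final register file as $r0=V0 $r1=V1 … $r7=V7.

  step pc=0: xori  $r1, $r0, 7  regs=(0,7,11,1,0,6,5,15)
  step pc=1: bne  $r6, $r3, L9  cond=T  regs=(0,7,11,1,0,6,5,15)
  step pc=2: slti  $r2, $r1, 14  regs=(0,7,1,1,0,6,5,15)
  step pc=9: and  $r5, $r0, $r4  regs=(0,7,1,1,0,0,5,15)
  step pc=10: or   $r5, $r2, $r4  regs=(0,7,1,1,0,1,5,15)
  step pc=11: addi  $r7, $r2, 11  regs=(0,7,1,1,0,1,5,12)

$r0=0 $r1=7 $r2=1 $r3=1 $r4=0 $r5=1 $r6=5 $r7=12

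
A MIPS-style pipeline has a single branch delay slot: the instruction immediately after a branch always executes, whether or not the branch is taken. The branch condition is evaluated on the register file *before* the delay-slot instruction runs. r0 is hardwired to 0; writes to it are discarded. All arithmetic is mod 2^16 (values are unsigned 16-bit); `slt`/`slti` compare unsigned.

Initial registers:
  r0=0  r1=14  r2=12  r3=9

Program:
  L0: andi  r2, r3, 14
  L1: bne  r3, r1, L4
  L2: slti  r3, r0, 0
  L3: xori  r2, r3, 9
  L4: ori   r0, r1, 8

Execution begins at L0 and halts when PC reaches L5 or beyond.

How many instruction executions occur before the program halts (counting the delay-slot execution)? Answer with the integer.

4

PC=0  andi  r2, r3, 14       | r0=0 r1=14 r2=8 r3=9
PC=1  bne  r3, r1, L4        | r0=0 r1=14 r2=8 r3=9  [TAKEN]
PC=2  slti  r3, r0, 0        | r0=0 r1=14 r2=8 r3=0
PC=4  ori   r0, r1, 8        | r0=0 r1=14 r2=8 r3=0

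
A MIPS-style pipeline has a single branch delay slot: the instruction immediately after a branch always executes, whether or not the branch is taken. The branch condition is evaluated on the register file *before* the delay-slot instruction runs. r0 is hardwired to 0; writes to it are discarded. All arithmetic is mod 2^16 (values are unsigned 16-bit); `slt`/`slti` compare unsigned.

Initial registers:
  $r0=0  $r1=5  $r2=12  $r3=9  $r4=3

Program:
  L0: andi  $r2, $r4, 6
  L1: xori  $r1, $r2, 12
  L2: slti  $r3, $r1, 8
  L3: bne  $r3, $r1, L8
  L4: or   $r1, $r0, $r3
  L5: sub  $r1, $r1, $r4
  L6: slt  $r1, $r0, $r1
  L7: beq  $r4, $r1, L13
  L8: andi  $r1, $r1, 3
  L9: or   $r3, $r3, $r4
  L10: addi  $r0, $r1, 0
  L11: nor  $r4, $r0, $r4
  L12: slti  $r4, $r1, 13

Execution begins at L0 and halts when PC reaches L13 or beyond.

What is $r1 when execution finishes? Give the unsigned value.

  step pc=0: andi  $r2, $r4, 6  regs=(0,5,2,9,3)
  step pc=1: xori  $r1, $r2, 12  regs=(0,14,2,9,3)
  step pc=2: slti  $r3, $r1, 8  regs=(0,14,2,0,3)
  step pc=3: bne  $r3, $r1, L8  cond=T  regs=(0,14,2,0,3)
  step pc=4: or   $r1, $r0, $r3  regs=(0,0,2,0,3)
  step pc=8: andi  $r1, $r1, 3  regs=(0,0,2,0,3)
  step pc=9: or   $r3, $r3, $r4  regs=(0,0,2,3,3)
  step pc=10: addi  $r0, $r1, 0  regs=(0,0,2,3,3)
  step pc=11: nor  $r4, $r0, $r4  regs=(0,0,2,3,65532)
  step pc=12: slti  $r4, $r1, 13  regs=(0,0,2,3,1)

0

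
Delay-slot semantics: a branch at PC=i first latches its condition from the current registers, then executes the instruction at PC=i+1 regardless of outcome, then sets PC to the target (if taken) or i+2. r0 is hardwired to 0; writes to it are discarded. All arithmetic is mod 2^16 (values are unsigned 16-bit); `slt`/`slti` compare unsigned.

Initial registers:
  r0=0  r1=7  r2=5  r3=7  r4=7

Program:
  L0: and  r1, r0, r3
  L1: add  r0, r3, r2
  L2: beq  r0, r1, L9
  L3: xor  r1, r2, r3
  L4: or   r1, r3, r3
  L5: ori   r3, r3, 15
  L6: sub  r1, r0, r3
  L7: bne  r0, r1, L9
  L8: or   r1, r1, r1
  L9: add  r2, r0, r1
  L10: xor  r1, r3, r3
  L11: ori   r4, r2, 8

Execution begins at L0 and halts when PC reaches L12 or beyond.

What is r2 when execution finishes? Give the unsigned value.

2

[0] and  r1, r0, r3  →  {r0:0, r1:0, r2:5, r3:7, r4:7}
[1] add  r0, r3, r2  →  {r0:0, r1:0, r2:5, r3:7, r4:7}
[2] beq  r0, r1, L9  →  {r0:0, r1:0, r2:5, r3:7, r4:7}  ⟨branch taken⟩
[3] xor  r1, r2, r3  →  {r0:0, r1:2, r2:5, r3:7, r4:7}
[9] add  r2, r0, r1  →  {r0:0, r1:2, r2:2, r3:7, r4:7}
[10] xor  r1, r3, r3  →  {r0:0, r1:0, r2:2, r3:7, r4:7}
[11] ori   r4, r2, 8  →  {r0:0, r1:0, r2:2, r3:7, r4:10}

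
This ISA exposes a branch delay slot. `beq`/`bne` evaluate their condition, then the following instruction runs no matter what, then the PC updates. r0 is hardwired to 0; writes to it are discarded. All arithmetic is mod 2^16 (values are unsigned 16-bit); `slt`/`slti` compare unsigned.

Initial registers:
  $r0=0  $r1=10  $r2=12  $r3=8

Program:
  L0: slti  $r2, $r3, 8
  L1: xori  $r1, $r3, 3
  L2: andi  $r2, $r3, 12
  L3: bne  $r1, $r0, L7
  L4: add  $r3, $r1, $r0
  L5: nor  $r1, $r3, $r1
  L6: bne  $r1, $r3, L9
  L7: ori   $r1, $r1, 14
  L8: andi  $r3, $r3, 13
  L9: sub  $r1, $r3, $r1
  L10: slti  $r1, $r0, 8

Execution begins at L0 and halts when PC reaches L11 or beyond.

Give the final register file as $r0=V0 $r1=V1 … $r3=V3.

$r0=0 $r1=1 $r2=8 $r3=9

[0] slti  $r2, $r3, 8  →  {$r0:0, $r1:10, $r2:0, $r3:8}
[1] xori  $r1, $r3, 3  →  {$r0:0, $r1:11, $r2:0, $r3:8}
[2] andi  $r2, $r3, 12  →  {$r0:0, $r1:11, $r2:8, $r3:8}
[3] bne  $r1, $r0, L7  →  {$r0:0, $r1:11, $r2:8, $r3:8}  ⟨branch taken⟩
[4] add  $r3, $r1, $r0  →  {$r0:0, $r1:11, $r2:8, $r3:11}
[7] ori   $r1, $r1, 14  →  {$r0:0, $r1:15, $r2:8, $r3:11}
[8] andi  $r3, $r3, 13  →  {$r0:0, $r1:15, $r2:8, $r3:9}
[9] sub  $r1, $r3, $r1  →  {$r0:0, $r1:65530, $r2:8, $r3:9}
[10] slti  $r1, $r0, 8  →  {$r0:0, $r1:1, $r2:8, $r3:9}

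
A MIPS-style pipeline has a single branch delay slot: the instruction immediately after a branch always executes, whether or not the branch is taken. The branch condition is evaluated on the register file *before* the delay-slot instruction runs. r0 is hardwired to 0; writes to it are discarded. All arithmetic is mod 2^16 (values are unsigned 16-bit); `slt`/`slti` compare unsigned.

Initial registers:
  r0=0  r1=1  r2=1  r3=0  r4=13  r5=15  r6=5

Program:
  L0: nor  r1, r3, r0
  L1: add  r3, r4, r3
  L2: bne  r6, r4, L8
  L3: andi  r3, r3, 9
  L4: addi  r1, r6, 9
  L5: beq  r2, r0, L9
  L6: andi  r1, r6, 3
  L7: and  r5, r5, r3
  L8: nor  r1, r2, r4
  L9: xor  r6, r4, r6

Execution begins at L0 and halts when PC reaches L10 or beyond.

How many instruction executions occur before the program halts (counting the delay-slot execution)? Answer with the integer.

6

[0] nor  r1, r3, r0  →  {r0:0, r1:65535, r2:1, r3:0, r4:13, r5:15, r6:5}
[1] add  r3, r4, r3  →  {r0:0, r1:65535, r2:1, r3:13, r4:13, r5:15, r6:5}
[2] bne  r6, r4, L8  →  {r0:0, r1:65535, r2:1, r3:13, r4:13, r5:15, r6:5}  ⟨branch taken⟩
[3] andi  r3, r3, 9  →  {r0:0, r1:65535, r2:1, r3:9, r4:13, r5:15, r6:5}
[8] nor  r1, r2, r4  →  {r0:0, r1:65522, r2:1, r3:9, r4:13, r5:15, r6:5}
[9] xor  r6, r4, r6  →  {r0:0, r1:65522, r2:1, r3:9, r4:13, r5:15, r6:8}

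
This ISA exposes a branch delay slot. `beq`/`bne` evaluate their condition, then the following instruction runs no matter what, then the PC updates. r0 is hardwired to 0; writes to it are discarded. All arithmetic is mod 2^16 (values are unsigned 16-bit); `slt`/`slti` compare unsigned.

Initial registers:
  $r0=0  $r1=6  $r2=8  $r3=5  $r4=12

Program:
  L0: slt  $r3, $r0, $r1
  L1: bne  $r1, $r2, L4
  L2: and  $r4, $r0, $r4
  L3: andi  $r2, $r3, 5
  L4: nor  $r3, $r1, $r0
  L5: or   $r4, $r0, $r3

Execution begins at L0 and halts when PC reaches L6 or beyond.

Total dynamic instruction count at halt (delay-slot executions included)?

#0 slt  $r3, $r0, $r1 ; 0/6/8/1/12
#1 bne  $r1, $r2, L4 ; 0/6/8/1/12 ; →target
#2 and  $r4, $r0, $r4 ; 0/6/8/1/0
#4 nor  $r3, $r1, $r0 ; 0/6/8/65529/0
#5 or   $r4, $r0, $r3 ; 0/6/8/65529/65529

5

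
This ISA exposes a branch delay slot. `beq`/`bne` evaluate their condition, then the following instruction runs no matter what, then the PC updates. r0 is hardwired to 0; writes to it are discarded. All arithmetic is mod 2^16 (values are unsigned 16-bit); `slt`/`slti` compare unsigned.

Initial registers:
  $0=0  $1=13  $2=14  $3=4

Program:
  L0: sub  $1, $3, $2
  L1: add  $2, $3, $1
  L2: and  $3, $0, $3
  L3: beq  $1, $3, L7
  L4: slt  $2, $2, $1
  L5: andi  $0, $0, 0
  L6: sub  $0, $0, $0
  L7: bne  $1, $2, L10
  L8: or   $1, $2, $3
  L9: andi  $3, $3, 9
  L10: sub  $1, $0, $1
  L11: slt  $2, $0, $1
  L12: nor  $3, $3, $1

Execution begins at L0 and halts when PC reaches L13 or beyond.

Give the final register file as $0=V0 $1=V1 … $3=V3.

$0=0 $1=0 $2=0 $3=65535

[0] sub  $1, $3, $2  →  {$0:0, $1:65526, $2:14, $3:4}
[1] add  $2, $3, $1  →  {$0:0, $1:65526, $2:65530, $3:4}
[2] and  $3, $0, $3  →  {$0:0, $1:65526, $2:65530, $3:0}
[3] beq  $1, $3, L7  →  {$0:0, $1:65526, $2:65530, $3:0}  ⟨branch fallthrough⟩
[4] slt  $2, $2, $1  →  {$0:0, $1:65526, $2:0, $3:0}
[5] andi  $0, $0, 0  →  {$0:0, $1:65526, $2:0, $3:0}
[6] sub  $0, $0, $0  →  {$0:0, $1:65526, $2:0, $3:0}
[7] bne  $1, $2, L10  →  {$0:0, $1:65526, $2:0, $3:0}  ⟨branch taken⟩
[8] or   $1, $2, $3  →  {$0:0, $1:0, $2:0, $3:0}
[10] sub  $1, $0, $1  →  {$0:0, $1:0, $2:0, $3:0}
[11] slt  $2, $0, $1  →  {$0:0, $1:0, $2:0, $3:0}
[12] nor  $3, $3, $1  →  {$0:0, $1:0, $2:0, $3:65535}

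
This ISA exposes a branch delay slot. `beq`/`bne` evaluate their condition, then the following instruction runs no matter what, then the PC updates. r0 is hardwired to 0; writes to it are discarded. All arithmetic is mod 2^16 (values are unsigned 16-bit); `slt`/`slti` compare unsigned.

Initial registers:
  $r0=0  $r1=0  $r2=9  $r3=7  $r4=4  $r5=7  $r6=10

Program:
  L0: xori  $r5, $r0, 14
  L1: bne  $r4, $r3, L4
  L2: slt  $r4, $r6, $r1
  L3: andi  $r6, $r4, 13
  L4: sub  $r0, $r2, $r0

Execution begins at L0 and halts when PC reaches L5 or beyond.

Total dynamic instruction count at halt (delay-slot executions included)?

PC=0  xori  $r5, $r0, 14     | $r0=0 $r1=0 $r2=9 $r3=7 $r4=4 $r5=14 $r6=10
PC=1  bne  $r4, $r3, L4      | $r0=0 $r1=0 $r2=9 $r3=7 $r4=4 $r5=14 $r6=10  [TAKEN]
PC=2  slt  $r4, $r6, $r1     | $r0=0 $r1=0 $r2=9 $r3=7 $r4=0 $r5=14 $r6=10
PC=4  sub  $r0, $r2, $r0     | $r0=0 $r1=0 $r2=9 $r3=7 $r4=0 $r5=14 $r6=10

4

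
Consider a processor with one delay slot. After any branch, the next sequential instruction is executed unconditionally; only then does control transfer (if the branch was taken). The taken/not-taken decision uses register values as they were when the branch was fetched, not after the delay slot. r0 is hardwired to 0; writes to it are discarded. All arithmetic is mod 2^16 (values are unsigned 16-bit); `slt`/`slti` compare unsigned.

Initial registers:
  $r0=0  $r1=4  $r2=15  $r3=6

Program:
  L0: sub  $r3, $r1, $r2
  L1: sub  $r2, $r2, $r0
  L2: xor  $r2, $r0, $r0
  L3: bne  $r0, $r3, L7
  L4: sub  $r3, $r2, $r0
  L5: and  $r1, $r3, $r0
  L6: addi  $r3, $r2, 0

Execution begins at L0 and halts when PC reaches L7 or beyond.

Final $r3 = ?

0

  step pc=0: sub  $r3, $r1, $r2  regs=(0,4,15,65525)
  step pc=1: sub  $r2, $r2, $r0  regs=(0,4,15,65525)
  step pc=2: xor  $r2, $r0, $r0  regs=(0,4,0,65525)
  step pc=3: bne  $r0, $r3, L7  cond=T  regs=(0,4,0,65525)
  step pc=4: sub  $r3, $r2, $r0  regs=(0,4,0,0)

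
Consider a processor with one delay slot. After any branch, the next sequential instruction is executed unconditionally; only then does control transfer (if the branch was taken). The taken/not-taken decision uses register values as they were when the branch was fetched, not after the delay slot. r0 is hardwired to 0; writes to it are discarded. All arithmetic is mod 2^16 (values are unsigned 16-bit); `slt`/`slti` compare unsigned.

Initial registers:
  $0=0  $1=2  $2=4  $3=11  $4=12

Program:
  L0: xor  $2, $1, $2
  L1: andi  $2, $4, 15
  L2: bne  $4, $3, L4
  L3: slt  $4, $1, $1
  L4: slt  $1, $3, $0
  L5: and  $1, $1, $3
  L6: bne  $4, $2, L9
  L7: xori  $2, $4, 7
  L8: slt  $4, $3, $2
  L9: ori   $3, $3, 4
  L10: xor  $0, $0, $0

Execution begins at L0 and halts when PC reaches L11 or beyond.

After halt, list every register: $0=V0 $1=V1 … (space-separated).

  step pc=0: xor  $2, $1, $2  regs=(0,2,6,11,12)
  step pc=1: andi  $2, $4, 15  regs=(0,2,12,11,12)
  step pc=2: bne  $4, $3, L4  cond=T  regs=(0,2,12,11,12)
  step pc=3: slt  $4, $1, $1  regs=(0,2,12,11,0)
  step pc=4: slt  $1, $3, $0  regs=(0,0,12,11,0)
  step pc=5: and  $1, $1, $3  regs=(0,0,12,11,0)
  step pc=6: bne  $4, $2, L9  cond=T  regs=(0,0,12,11,0)
  step pc=7: xori  $2, $4, 7  regs=(0,0,7,11,0)
  step pc=9: ori   $3, $3, 4  regs=(0,0,7,15,0)
  step pc=10: xor  $0, $0, $0  regs=(0,0,7,15,0)

$0=0 $1=0 $2=7 $3=15 $4=0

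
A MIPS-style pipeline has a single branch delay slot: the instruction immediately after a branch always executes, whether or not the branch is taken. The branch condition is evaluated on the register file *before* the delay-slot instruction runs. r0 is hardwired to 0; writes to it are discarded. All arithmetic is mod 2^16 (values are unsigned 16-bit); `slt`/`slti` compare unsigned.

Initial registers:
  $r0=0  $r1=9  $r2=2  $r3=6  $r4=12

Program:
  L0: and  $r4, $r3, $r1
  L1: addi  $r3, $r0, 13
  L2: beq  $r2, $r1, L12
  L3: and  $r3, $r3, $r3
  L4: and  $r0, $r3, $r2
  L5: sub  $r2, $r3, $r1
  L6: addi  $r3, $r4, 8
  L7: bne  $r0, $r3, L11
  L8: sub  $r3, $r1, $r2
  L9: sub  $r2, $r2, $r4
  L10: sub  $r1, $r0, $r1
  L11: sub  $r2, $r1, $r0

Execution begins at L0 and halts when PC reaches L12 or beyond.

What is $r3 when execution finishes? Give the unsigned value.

5

[0] and  $r4, $r3, $r1  →  {$r0:0, $r1:9, $r2:2, $r3:6, $r4:0}
[1] addi  $r3, $r0, 13  →  {$r0:0, $r1:9, $r2:2, $r3:13, $r4:0}
[2] beq  $r2, $r1, L12  →  {$r0:0, $r1:9, $r2:2, $r3:13, $r4:0}  ⟨branch fallthrough⟩
[3] and  $r3, $r3, $r3  →  {$r0:0, $r1:9, $r2:2, $r3:13, $r4:0}
[4] and  $r0, $r3, $r2  →  {$r0:0, $r1:9, $r2:2, $r3:13, $r4:0}
[5] sub  $r2, $r3, $r1  →  {$r0:0, $r1:9, $r2:4, $r3:13, $r4:0}
[6] addi  $r3, $r4, 8  →  {$r0:0, $r1:9, $r2:4, $r3:8, $r4:0}
[7] bne  $r0, $r3, L11  →  {$r0:0, $r1:9, $r2:4, $r3:8, $r4:0}  ⟨branch taken⟩
[8] sub  $r3, $r1, $r2  →  {$r0:0, $r1:9, $r2:4, $r3:5, $r4:0}
[11] sub  $r2, $r1, $r0  →  {$r0:0, $r1:9, $r2:9, $r3:5, $r4:0}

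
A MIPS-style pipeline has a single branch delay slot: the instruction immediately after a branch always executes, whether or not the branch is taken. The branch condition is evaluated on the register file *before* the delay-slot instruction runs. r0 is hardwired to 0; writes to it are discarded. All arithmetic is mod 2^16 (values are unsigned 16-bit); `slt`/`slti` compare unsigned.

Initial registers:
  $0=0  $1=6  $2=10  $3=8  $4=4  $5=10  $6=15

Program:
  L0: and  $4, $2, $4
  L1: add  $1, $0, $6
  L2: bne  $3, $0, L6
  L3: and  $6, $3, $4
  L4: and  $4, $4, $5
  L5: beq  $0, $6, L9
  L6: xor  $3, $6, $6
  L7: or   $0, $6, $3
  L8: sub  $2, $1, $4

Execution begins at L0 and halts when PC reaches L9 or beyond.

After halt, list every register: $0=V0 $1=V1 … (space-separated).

$0=0 $1=15 $2=15 $3=0 $4=0 $5=10 $6=0

PC=0  and  $4, $2, $4        | $0=0 $1=6 $2=10 $3=8 $4=0 $5=10 $6=15
PC=1  add  $1, $0, $6        | $0=0 $1=15 $2=10 $3=8 $4=0 $5=10 $6=15
PC=2  bne  $3, $0, L6        | $0=0 $1=15 $2=10 $3=8 $4=0 $5=10 $6=15  [TAKEN]
PC=3  and  $6, $3, $4        | $0=0 $1=15 $2=10 $3=8 $4=0 $5=10 $6=0
PC=6  xor  $3, $6, $6        | $0=0 $1=15 $2=10 $3=0 $4=0 $5=10 $6=0
PC=7  or   $0, $6, $3        | $0=0 $1=15 $2=10 $3=0 $4=0 $5=10 $6=0
PC=8  sub  $2, $1, $4        | $0=0 $1=15 $2=15 $3=0 $4=0 $5=10 $6=0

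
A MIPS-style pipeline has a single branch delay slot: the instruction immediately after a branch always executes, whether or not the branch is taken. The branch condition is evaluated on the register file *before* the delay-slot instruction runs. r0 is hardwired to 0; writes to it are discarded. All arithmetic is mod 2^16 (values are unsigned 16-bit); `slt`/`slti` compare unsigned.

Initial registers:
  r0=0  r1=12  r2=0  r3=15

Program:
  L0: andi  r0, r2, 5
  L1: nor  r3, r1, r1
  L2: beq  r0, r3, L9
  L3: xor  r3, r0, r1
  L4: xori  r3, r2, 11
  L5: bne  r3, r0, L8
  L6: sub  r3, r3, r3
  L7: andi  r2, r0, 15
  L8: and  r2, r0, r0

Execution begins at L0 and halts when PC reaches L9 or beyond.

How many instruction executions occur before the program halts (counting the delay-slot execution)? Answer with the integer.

8

  step pc=0: andi  r0, r2, 5  regs=(0,12,0,15)
  step pc=1: nor  r3, r1, r1  regs=(0,12,0,65523)
  step pc=2: beq  r0, r3, L9  cond=F  regs=(0,12,0,65523)
  step pc=3: xor  r3, r0, r1  regs=(0,12,0,12)
  step pc=4: xori  r3, r2, 11  regs=(0,12,0,11)
  step pc=5: bne  r3, r0, L8  cond=T  regs=(0,12,0,11)
  step pc=6: sub  r3, r3, r3  regs=(0,12,0,0)
  step pc=8: and  r2, r0, r0  regs=(0,12,0,0)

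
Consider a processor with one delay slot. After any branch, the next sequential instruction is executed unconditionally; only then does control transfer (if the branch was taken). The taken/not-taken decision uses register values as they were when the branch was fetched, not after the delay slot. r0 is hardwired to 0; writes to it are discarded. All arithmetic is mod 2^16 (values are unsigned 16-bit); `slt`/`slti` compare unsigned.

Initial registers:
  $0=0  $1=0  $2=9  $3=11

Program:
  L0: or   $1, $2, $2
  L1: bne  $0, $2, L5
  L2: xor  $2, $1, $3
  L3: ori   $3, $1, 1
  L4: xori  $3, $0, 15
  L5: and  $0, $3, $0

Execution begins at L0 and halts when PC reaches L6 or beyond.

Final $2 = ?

2

PC=0  or   $1, $2, $2        | $0=0 $1=9 $2=9 $3=11
PC=1  bne  $0, $2, L5        | $0=0 $1=9 $2=9 $3=11  [TAKEN]
PC=2  xor  $2, $1, $3        | $0=0 $1=9 $2=2 $3=11
PC=5  and  $0, $3, $0        | $0=0 $1=9 $2=2 $3=11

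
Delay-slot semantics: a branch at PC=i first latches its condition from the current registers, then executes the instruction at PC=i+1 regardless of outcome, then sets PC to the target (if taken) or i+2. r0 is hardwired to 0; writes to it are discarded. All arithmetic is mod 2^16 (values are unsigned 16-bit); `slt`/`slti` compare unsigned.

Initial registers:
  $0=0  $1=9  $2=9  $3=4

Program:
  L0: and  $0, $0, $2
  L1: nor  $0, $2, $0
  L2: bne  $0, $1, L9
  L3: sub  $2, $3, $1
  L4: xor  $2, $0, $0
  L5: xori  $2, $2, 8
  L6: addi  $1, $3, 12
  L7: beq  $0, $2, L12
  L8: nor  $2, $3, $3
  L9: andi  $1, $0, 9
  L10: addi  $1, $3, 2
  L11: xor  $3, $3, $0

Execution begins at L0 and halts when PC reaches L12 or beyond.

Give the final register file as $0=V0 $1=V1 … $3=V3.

[0] and  $0, $0, $2  →  {$0:0, $1:9, $2:9, $3:4}
[1] nor  $0, $2, $0  →  {$0:0, $1:9, $2:9, $3:4}
[2] bne  $0, $1, L9  →  {$0:0, $1:9, $2:9, $3:4}  ⟨branch taken⟩
[3] sub  $2, $3, $1  →  {$0:0, $1:9, $2:65531, $3:4}
[9] andi  $1, $0, 9  →  {$0:0, $1:0, $2:65531, $3:4}
[10] addi  $1, $3, 2  →  {$0:0, $1:6, $2:65531, $3:4}
[11] xor  $3, $3, $0  →  {$0:0, $1:6, $2:65531, $3:4}

$0=0 $1=6 $2=65531 $3=4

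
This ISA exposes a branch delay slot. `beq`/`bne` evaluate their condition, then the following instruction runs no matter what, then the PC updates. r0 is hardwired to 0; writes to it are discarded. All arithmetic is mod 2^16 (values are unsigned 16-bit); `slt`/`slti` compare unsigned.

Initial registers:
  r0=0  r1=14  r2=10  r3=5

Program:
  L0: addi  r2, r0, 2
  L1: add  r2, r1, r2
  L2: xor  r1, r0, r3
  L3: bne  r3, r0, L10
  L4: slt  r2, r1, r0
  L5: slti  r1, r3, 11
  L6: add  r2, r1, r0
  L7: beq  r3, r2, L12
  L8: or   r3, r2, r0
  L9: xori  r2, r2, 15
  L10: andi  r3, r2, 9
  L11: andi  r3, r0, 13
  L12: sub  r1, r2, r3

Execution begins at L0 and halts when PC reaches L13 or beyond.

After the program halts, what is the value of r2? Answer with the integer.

0

  step pc=0: addi  r2, r0, 2  regs=(0,14,2,5)
  step pc=1: add  r2, r1, r2  regs=(0,14,16,5)
  step pc=2: xor  r1, r0, r3  regs=(0,5,16,5)
  step pc=3: bne  r3, r0, L10  cond=T  regs=(0,5,16,5)
  step pc=4: slt  r2, r1, r0  regs=(0,5,0,5)
  step pc=10: andi  r3, r2, 9  regs=(0,5,0,0)
  step pc=11: andi  r3, r0, 13  regs=(0,5,0,0)
  step pc=12: sub  r1, r2, r3  regs=(0,0,0,0)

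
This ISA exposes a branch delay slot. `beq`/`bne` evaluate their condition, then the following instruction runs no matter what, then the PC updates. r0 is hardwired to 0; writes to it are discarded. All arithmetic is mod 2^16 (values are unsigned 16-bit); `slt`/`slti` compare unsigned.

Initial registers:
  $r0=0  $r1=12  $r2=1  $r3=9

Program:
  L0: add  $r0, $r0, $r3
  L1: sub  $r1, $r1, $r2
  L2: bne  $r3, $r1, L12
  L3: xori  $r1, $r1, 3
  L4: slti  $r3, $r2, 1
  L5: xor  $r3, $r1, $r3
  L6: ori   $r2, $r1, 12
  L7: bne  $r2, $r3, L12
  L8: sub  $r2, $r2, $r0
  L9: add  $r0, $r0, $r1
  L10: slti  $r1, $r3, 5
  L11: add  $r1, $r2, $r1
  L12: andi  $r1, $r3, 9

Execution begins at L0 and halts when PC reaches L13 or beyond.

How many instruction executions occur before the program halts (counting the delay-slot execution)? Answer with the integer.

5

  step pc=0: add  $r0, $r0, $r3  regs=(0,12,1,9)
  step pc=1: sub  $r1, $r1, $r2  regs=(0,11,1,9)
  step pc=2: bne  $r3, $r1, L12  cond=T  regs=(0,11,1,9)
  step pc=3: xori  $r1, $r1, 3  regs=(0,8,1,9)
  step pc=12: andi  $r1, $r3, 9  regs=(0,9,1,9)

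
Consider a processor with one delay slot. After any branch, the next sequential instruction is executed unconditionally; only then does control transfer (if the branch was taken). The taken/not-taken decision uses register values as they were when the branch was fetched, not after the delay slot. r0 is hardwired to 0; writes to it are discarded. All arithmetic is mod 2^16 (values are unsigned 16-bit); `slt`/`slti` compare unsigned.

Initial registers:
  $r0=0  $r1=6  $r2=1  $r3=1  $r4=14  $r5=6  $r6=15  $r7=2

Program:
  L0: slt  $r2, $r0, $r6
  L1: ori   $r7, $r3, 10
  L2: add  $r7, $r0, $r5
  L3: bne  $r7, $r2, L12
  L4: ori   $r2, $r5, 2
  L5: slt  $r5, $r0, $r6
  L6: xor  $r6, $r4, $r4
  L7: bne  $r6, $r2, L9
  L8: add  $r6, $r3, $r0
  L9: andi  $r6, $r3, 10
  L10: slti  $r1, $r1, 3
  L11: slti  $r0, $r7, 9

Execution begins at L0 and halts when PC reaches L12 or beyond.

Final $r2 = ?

PC=0  slt  $r2, $r0, $r6     | $r0=0 $r1=6 $r2=1 $r3=1 $r4=14 $r5=6 $r6=15 $r7=2
PC=1  ori   $r7, $r3, 10     | $r0=0 $r1=6 $r2=1 $r3=1 $r4=14 $r5=6 $r6=15 $r7=11
PC=2  add  $r7, $r0, $r5     | $r0=0 $r1=6 $r2=1 $r3=1 $r4=14 $r5=6 $r6=15 $r7=6
PC=3  bne  $r7, $r2, L12     | $r0=0 $r1=6 $r2=1 $r3=1 $r4=14 $r5=6 $r6=15 $r7=6  [TAKEN]
PC=4  ori   $r2, $r5, 2      | $r0=0 $r1=6 $r2=6 $r3=1 $r4=14 $r5=6 $r6=15 $r7=6

6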